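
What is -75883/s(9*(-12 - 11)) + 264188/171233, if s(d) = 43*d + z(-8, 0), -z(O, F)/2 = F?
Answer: 15345211127/1524144933 ≈ 10.068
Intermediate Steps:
z(O, F) = -2*F
s(d) = 43*d (s(d) = 43*d - 2*0 = 43*d + 0 = 43*d)
-75883/s(9*(-12 - 11)) + 264188/171233 = -75883*1/(387*(-12 - 11)) + 264188/171233 = -75883/(43*(9*(-23))) + 264188*(1/171233) = -75883/(43*(-207)) + 264188/171233 = -75883/(-8901) + 264188/171233 = -75883*(-1/8901) + 264188/171233 = 75883/8901 + 264188/171233 = 15345211127/1524144933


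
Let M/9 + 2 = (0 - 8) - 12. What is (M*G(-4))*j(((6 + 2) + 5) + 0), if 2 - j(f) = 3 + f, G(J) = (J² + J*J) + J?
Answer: 77616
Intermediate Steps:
G(J) = J + 2*J² (G(J) = (J² + J²) + J = 2*J² + J = J + 2*J²)
j(f) = -1 - f (j(f) = 2 - (3 + f) = 2 + (-3 - f) = -1 - f)
M = -198 (M = -18 + 9*((0 - 8) - 12) = -18 + 9*(-8 - 12) = -18 + 9*(-20) = -18 - 180 = -198)
(M*G(-4))*j(((6 + 2) + 5) + 0) = (-(-792)*(1 + 2*(-4)))*(-1 - (((6 + 2) + 5) + 0)) = (-(-792)*(1 - 8))*(-1 - ((8 + 5) + 0)) = (-(-792)*(-7))*(-1 - (13 + 0)) = (-198*28)*(-1 - 1*13) = -5544*(-1 - 13) = -5544*(-14) = 77616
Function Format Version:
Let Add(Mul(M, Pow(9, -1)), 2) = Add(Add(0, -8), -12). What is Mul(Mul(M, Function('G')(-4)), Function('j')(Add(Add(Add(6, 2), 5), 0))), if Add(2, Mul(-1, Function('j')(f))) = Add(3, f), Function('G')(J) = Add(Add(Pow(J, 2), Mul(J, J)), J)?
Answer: 77616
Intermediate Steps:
Function('G')(J) = Add(J, Mul(2, Pow(J, 2))) (Function('G')(J) = Add(Add(Pow(J, 2), Pow(J, 2)), J) = Add(Mul(2, Pow(J, 2)), J) = Add(J, Mul(2, Pow(J, 2))))
Function('j')(f) = Add(-1, Mul(-1, f)) (Function('j')(f) = Add(2, Mul(-1, Add(3, f))) = Add(2, Add(-3, Mul(-1, f))) = Add(-1, Mul(-1, f)))
M = -198 (M = Add(-18, Mul(9, Add(Add(0, -8), -12))) = Add(-18, Mul(9, Add(-8, -12))) = Add(-18, Mul(9, -20)) = Add(-18, -180) = -198)
Mul(Mul(M, Function('G')(-4)), Function('j')(Add(Add(Add(6, 2), 5), 0))) = Mul(Mul(-198, Mul(-4, Add(1, Mul(2, -4)))), Add(-1, Mul(-1, Add(Add(Add(6, 2), 5), 0)))) = Mul(Mul(-198, Mul(-4, Add(1, -8))), Add(-1, Mul(-1, Add(Add(8, 5), 0)))) = Mul(Mul(-198, Mul(-4, -7)), Add(-1, Mul(-1, Add(13, 0)))) = Mul(Mul(-198, 28), Add(-1, Mul(-1, 13))) = Mul(-5544, Add(-1, -13)) = Mul(-5544, -14) = 77616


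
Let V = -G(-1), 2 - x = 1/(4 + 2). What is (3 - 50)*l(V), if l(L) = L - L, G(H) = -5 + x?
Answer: 0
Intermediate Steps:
x = 11/6 (x = 2 - 1/(4 + 2) = 2 - 1/6 = 2 - 1*⅙ = 2 - ⅙ = 11/6 ≈ 1.8333)
G(H) = -19/6 (G(H) = -5 + 11/6 = -19/6)
V = 19/6 (V = -1*(-19/6) = 19/6 ≈ 3.1667)
l(L) = 0
(3 - 50)*l(V) = (3 - 50)*0 = -47*0 = 0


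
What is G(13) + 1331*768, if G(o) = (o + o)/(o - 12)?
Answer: 1022234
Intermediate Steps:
G(o) = 2*o/(-12 + o) (G(o) = (2*o)/(-12 + o) = 2*o/(-12 + o))
G(13) + 1331*768 = 2*13/(-12 + 13) + 1331*768 = 2*13/1 + 1022208 = 2*13*1 + 1022208 = 26 + 1022208 = 1022234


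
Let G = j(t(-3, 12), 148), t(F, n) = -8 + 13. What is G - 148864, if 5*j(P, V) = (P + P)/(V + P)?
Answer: -22776190/153 ≈ -1.4886e+5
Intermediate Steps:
t(F, n) = 5
j(P, V) = 2*P/(5*(P + V)) (j(P, V) = ((P + P)/(V + P))/5 = ((2*P)/(P + V))/5 = (2*P/(P + V))/5 = 2*P/(5*(P + V)))
G = 2/153 (G = (2/5)*5/(5 + 148) = (2/5)*5/153 = (2/5)*5*(1/153) = 2/153 ≈ 0.013072)
G - 148864 = 2/153 - 148864 = -22776190/153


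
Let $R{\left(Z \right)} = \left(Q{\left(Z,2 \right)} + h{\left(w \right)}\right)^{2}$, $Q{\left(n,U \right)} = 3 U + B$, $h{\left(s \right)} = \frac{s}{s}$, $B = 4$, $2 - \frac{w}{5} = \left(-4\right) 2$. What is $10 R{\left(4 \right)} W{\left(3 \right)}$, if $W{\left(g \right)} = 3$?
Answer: $3630$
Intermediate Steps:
$w = 50$ ($w = 10 - 5 \left(\left(-4\right) 2\right) = 10 - -40 = 10 + 40 = 50$)
$h{\left(s \right)} = 1$
$Q{\left(n,U \right)} = 4 + 3 U$ ($Q{\left(n,U \right)} = 3 U + 4 = 4 + 3 U$)
$R{\left(Z \right)} = 121$ ($R{\left(Z \right)} = \left(\left(4 + 3 \cdot 2\right) + 1\right)^{2} = \left(\left(4 + 6\right) + 1\right)^{2} = \left(10 + 1\right)^{2} = 11^{2} = 121$)
$10 R{\left(4 \right)} W{\left(3 \right)} = 10 \cdot 121 \cdot 3 = 1210 \cdot 3 = 3630$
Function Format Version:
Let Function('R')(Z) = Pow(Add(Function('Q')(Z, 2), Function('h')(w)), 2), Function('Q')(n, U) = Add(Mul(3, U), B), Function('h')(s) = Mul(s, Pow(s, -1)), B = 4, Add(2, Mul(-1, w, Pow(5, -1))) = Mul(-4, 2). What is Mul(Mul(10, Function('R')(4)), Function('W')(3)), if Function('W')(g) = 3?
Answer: 3630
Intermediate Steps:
w = 50 (w = Add(10, Mul(-5, Mul(-4, 2))) = Add(10, Mul(-5, -8)) = Add(10, 40) = 50)
Function('h')(s) = 1
Function('Q')(n, U) = Add(4, Mul(3, U)) (Function('Q')(n, U) = Add(Mul(3, U), 4) = Add(4, Mul(3, U)))
Function('R')(Z) = 121 (Function('R')(Z) = Pow(Add(Add(4, Mul(3, 2)), 1), 2) = Pow(Add(Add(4, 6), 1), 2) = Pow(Add(10, 1), 2) = Pow(11, 2) = 121)
Mul(Mul(10, Function('R')(4)), Function('W')(3)) = Mul(Mul(10, 121), 3) = Mul(1210, 3) = 3630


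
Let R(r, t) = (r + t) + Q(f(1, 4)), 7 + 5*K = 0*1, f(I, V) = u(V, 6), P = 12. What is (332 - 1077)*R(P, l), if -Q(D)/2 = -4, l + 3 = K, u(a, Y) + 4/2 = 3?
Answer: -11622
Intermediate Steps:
u(a, Y) = 1 (u(a, Y) = -2 + 3 = 1)
f(I, V) = 1
K = -7/5 (K = -7/5 + (0*1)/5 = -7/5 + (⅕)*0 = -7/5 + 0 = -7/5 ≈ -1.4000)
l = -22/5 (l = -3 - 7/5 = -22/5 ≈ -4.4000)
Q(D) = 8 (Q(D) = -2*(-4) = 8)
R(r, t) = 8 + r + t (R(r, t) = (r + t) + 8 = 8 + r + t)
(332 - 1077)*R(P, l) = (332 - 1077)*(8 + 12 - 22/5) = -745*78/5 = -11622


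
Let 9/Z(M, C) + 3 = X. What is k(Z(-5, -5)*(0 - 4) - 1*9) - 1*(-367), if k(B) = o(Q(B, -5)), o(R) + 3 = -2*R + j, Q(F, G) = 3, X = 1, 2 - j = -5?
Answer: 365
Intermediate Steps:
j = 7 (j = 2 - 1*(-5) = 2 + 5 = 7)
Z(M, C) = -9/2 (Z(M, C) = 9/(-3 + 1) = 9/(-2) = 9*(-½) = -9/2)
o(R) = 4 - 2*R (o(R) = -3 + (-2*R + 7) = -3 + (7 - 2*R) = 4 - 2*R)
k(B) = -2 (k(B) = 4 - 2*3 = 4 - 6 = -2)
k(Z(-5, -5)*(0 - 4) - 1*9) - 1*(-367) = -2 - 1*(-367) = -2 + 367 = 365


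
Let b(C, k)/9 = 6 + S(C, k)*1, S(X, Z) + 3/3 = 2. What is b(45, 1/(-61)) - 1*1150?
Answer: -1087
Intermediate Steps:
S(X, Z) = 1 (S(X, Z) = -1 + 2 = 1)
b(C, k) = 63 (b(C, k) = 9*(6 + 1*1) = 9*(6 + 1) = 9*7 = 63)
b(45, 1/(-61)) - 1*1150 = 63 - 1*1150 = 63 - 1150 = -1087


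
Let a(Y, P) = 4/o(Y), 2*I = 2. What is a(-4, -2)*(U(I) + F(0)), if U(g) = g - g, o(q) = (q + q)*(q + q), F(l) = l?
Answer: 0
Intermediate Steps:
o(q) = 4*q² (o(q) = (2*q)*(2*q) = 4*q²)
I = 1 (I = (½)*2 = 1)
a(Y, P) = Y⁻² (a(Y, P) = 4/((4*Y²)) = 4*(1/(4*Y²)) = Y⁻²)
U(g) = 0
a(-4, -2)*(U(I) + F(0)) = (0 + 0)/(-4)² = (1/16)*0 = 0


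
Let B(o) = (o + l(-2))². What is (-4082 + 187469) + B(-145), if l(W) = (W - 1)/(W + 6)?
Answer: 3274081/16 ≈ 2.0463e+5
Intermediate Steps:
l(W) = (-1 + W)/(6 + W)
B(o) = (-¾ + o)² (B(o) = (o + (-1 - 2)/(6 - 2))² = (o - 3/4)² = (o + (¼)*(-3))² = (o - ¾)² = (-¾ + o)²)
(-4082 + 187469) + B(-145) = (-4082 + 187469) + (-3 + 4*(-145))²/16 = 183387 + (-3 - 580)²/16 = 183387 + (1/16)*(-583)² = 183387 + (1/16)*339889 = 183387 + 339889/16 = 3274081/16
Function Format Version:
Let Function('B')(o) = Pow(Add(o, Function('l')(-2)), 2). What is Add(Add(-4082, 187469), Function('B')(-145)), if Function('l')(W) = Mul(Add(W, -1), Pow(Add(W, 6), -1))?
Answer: Rational(3274081, 16) ≈ 2.0463e+5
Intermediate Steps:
Function('l')(W) = Mul(Pow(Add(6, W), -1), Add(-1, W)) (Function('l')(W) = Mul(Add(-1, W), Pow(Add(6, W), -1)) = Mul(Pow(Add(6, W), -1), Add(-1, W)))
Function('B')(o) = Pow(Add(Rational(-3, 4), o), 2) (Function('B')(o) = Pow(Add(o, Mul(Pow(Add(6, -2), -1), Add(-1, -2))), 2) = Pow(Add(o, Mul(Pow(4, -1), -3)), 2) = Pow(Add(o, Mul(Rational(1, 4), -3)), 2) = Pow(Add(o, Rational(-3, 4)), 2) = Pow(Add(Rational(-3, 4), o), 2))
Add(Add(-4082, 187469), Function('B')(-145)) = Add(Add(-4082, 187469), Mul(Rational(1, 16), Pow(Add(-3, Mul(4, -145)), 2))) = Add(183387, Mul(Rational(1, 16), Pow(Add(-3, -580), 2))) = Add(183387, Mul(Rational(1, 16), Pow(-583, 2))) = Add(183387, Mul(Rational(1, 16), 339889)) = Add(183387, Rational(339889, 16)) = Rational(3274081, 16)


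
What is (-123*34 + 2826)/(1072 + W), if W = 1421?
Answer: -452/831 ≈ -0.54392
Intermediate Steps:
(-123*34 + 2826)/(1072 + W) = (-123*34 + 2826)/(1072 + 1421) = (-4182 + 2826)/2493 = -1356*1/2493 = -452/831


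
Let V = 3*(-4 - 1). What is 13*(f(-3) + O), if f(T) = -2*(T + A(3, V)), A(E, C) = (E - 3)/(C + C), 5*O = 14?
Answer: 572/5 ≈ 114.40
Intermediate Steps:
O = 14/5 (O = (⅕)*14 = 14/5 ≈ 2.8000)
V = -15 (V = 3*(-5) = -15)
A(E, C) = (-3 + E)/(2*C) (A(E, C) = (-3 + E)/((2*C)) = (-3 + E)*(1/(2*C)) = (-3 + E)/(2*C))
f(T) = -2*T (f(T) = -2*(T + (½)*(-3 + 3)/(-15)) = -2*(T + (½)*(-1/15)*0) = -2*(T + 0) = -2*T)
13*(f(-3) + O) = 13*(-2*(-3) + 14/5) = 13*(6 + 14/5) = 13*(44/5) = 572/5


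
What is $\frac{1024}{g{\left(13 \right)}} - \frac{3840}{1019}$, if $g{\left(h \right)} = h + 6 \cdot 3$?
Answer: $\frac{924416}{31589} \approx 29.264$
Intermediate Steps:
$g{\left(h \right)} = 18 + h$ ($g{\left(h \right)} = h + 18 = 18 + h$)
$\frac{1024}{g{\left(13 \right)}} - \frac{3840}{1019} = \frac{1024}{18 + 13} - \frac{3840}{1019} = \frac{1024}{31} - \frac{3840}{1019} = \frac{924416}{31589}$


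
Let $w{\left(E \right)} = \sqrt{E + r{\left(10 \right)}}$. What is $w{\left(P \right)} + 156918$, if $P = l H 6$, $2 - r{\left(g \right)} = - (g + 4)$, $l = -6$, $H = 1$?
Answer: $156918 + 2 i \sqrt{5} \approx 1.5692 \cdot 10^{5} + 4.4721 i$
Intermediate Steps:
$r{\left(g \right)} = 6 + g$ ($r{\left(g \right)} = 2 - - (g + 4) = 2 - - (4 + g) = 2 - \left(-4 - g\right) = 2 + \left(4 + g\right) = 6 + g$)
$P = -36$ ($P = \left(-6\right) 1 \cdot 6 = \left(-6\right) 6 = -36$)
$w{\left(E \right)} = \sqrt{16 + E}$ ($w{\left(E \right)} = \sqrt{E + \left(6 + 10\right)} = \sqrt{E + 16} = \sqrt{16 + E}$)
$w{\left(P \right)} + 156918 = \sqrt{16 - 36} + 156918 = \sqrt{-20} + 156918 = 2 i \sqrt{5} + 156918 = 156918 + 2 i \sqrt{5}$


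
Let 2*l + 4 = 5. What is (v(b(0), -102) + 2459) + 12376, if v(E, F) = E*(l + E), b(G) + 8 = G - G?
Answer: 14895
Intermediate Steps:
l = ½ (l = -2 + (½)*5 = -2 + 5/2 = ½ ≈ 0.50000)
b(G) = -8 (b(G) = -8 + (G - G) = -8 + 0 = -8)
v(E, F) = E*(½ + E)
(v(b(0), -102) + 2459) + 12376 = (-8*(½ - 8) + 2459) + 12376 = (-8*(-15/2) + 2459) + 12376 = (60 + 2459) + 12376 = 2519 + 12376 = 14895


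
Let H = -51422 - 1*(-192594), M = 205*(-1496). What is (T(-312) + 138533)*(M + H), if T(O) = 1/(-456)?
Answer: -2613828411719/114 ≈ -2.2928e+10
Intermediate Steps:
T(O) = -1/456
M = -306680
H = 141172 (H = -51422 + 192594 = 141172)
(T(-312) + 138533)*(M + H) = (-1/456 + 138533)*(-306680 + 141172) = (63171047/456)*(-165508) = -2613828411719/114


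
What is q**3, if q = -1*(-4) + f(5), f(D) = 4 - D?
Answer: 27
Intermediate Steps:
q = 3 (q = -1*(-4) + (4 - 1*5) = 4 + (4 - 5) = 4 - 1 = 3)
q**3 = 3**3 = 27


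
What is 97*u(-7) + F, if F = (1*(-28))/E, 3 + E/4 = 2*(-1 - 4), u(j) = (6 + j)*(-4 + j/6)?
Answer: 39133/78 ≈ 501.71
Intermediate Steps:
u(j) = (-4 + j/6)*(6 + j) (u(j) = (6 + j)*(-4 + j*(⅙)) = (6 + j)*(-4 + j/6) = (-4 + j/6)*(6 + j))
E = -52 (E = -12 + 4*(2*(-1 - 4)) = -12 + 4*(2*(-5)) = -12 + 4*(-10) = -12 - 40 = -52)
F = 7/13 (F = (1*(-28))/(-52) = -28*(-1/52) = 7/13 ≈ 0.53846)
97*u(-7) + F = 97*(-24 - 3*(-7) + (⅙)*(-7)²) + 7/13 = 97*(-24 + 21 + (⅙)*49) + 7/13 = 97*(-24 + 21 + 49/6) + 7/13 = 97*(31/6) + 7/13 = 3007/6 + 7/13 = 39133/78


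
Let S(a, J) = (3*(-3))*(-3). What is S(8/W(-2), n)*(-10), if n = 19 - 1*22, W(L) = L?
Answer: -270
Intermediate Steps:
n = -3 (n = 19 - 22 = -3)
S(a, J) = 27 (S(a, J) = -9*(-3) = 27)
S(8/W(-2), n)*(-10) = 27*(-10) = -270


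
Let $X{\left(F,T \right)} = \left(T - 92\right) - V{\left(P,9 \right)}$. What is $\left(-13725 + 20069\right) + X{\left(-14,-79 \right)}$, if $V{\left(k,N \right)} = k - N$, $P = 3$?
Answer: $6179$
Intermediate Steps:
$X{\left(F,T \right)} = -86 + T$ ($X{\left(F,T \right)} = \left(T - 92\right) - \left(3 - 9\right) = \left(-92 + T\right) - \left(3 - 9\right) = \left(-92 + T\right) - -6 = \left(-92 + T\right) + 6 = -86 + T$)
$\left(-13725 + 20069\right) + X{\left(-14,-79 \right)} = \left(-13725 + 20069\right) - 165 = 6344 - 165 = 6179$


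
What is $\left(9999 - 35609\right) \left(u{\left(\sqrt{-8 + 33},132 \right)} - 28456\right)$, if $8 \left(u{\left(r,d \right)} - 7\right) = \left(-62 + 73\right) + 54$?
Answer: $\frac{2913483235}{4} \approx 7.2837 \cdot 10^{8}$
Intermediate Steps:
$u{\left(r,d \right)} = \frac{121}{8}$ ($u{\left(r,d \right)} = 7 + \frac{\left(-62 + 73\right) + 54}{8} = 7 + \frac{11 + 54}{8} = 7 + \frac{1}{8} \cdot 65 = 7 + \frac{65}{8} = \frac{121}{8}$)
$\left(9999 - 35609\right) \left(u{\left(\sqrt{-8 + 33},132 \right)} - 28456\right) = \left(9999 - 35609\right) \left(\frac{121}{8} - 28456\right) = \left(-25610\right) \left(- \frac{227527}{8}\right) = \frac{2913483235}{4}$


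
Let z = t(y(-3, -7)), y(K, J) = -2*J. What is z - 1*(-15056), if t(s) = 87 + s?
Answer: 15157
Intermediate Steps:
z = 101 (z = 87 - 2*(-7) = 87 + 14 = 101)
z - 1*(-15056) = 101 - 1*(-15056) = 101 + 15056 = 15157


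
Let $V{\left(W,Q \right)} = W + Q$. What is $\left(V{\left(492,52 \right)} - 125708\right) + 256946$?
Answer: $131782$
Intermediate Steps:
$V{\left(W,Q \right)} = Q + W$
$\left(V{\left(492,52 \right)} - 125708\right) + 256946 = \left(\left(52 + 492\right) - 125708\right) + 256946 = \left(544 - 125708\right) + 256946 = -125164 + 256946 = 131782$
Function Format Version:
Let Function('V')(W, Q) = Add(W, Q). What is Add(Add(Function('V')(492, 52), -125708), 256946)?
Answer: 131782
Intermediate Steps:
Function('V')(W, Q) = Add(Q, W)
Add(Add(Function('V')(492, 52), -125708), 256946) = Add(Add(Add(52, 492), -125708), 256946) = Add(Add(544, -125708), 256946) = Add(-125164, 256946) = 131782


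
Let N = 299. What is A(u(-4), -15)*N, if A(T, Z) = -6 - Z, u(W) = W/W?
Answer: 2691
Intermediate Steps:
u(W) = 1
A(u(-4), -15)*N = (-6 - 1*(-15))*299 = (-6 + 15)*299 = 9*299 = 2691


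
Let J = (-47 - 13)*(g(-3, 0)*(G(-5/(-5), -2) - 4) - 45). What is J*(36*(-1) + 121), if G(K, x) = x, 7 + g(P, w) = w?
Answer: 15300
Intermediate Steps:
g(P, w) = -7 + w
J = 180 (J = (-47 - 13)*((-7 + 0)*(-2 - 4) - 45) = -60*(-7*(-6) - 45) = -60*(42 - 45) = -60*(-3) = 180)
J*(36*(-1) + 121) = 180*(36*(-1) + 121) = 180*(-36 + 121) = 180*85 = 15300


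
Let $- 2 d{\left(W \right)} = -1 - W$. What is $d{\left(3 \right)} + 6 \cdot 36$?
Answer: $218$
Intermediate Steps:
$d{\left(W \right)} = \frac{1}{2} + \frac{W}{2}$ ($d{\left(W \right)} = - \frac{-1 - W}{2} = \frac{1}{2} + \frac{W}{2}$)
$d{\left(3 \right)} + 6 \cdot 36 = \left(\frac{1}{2} + \frac{1}{2} \cdot 3\right) + 6 \cdot 36 = \left(\frac{1}{2} + \frac{3}{2}\right) + 216 = 2 + 216 = 218$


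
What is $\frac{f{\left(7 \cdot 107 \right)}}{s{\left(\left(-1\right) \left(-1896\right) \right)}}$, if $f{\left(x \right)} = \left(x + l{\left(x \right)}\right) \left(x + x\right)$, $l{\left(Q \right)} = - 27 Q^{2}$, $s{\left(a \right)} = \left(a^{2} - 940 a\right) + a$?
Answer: $- \frac{5672281111}{453618} \approx -12505.0$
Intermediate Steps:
$s{\left(a \right)} = a^{2} - 939 a$
$f{\left(x \right)} = 2 x \left(x - 27 x^{2}\right)$ ($f{\left(x \right)} = \left(x - 27 x^{2}\right) \left(x + x\right) = \left(x - 27 x^{2}\right) 2 x = 2 x \left(x - 27 x^{2}\right)$)
$\frac{f{\left(7 \cdot 107 \right)}}{s{\left(\left(-1\right) \left(-1896\right) \right)}} = \frac{\left(7 \cdot 107\right)^{2} \left(2 - 54 \cdot 7 \cdot 107\right)}{\left(-1\right) \left(-1896\right) \left(-939 - -1896\right)} = \frac{749^{2} \left(2 - 40446\right)}{1896 \left(-939 + 1896\right)} = \frac{561001 \left(2 - 40446\right)}{1896 \cdot 957} = \frac{561001 \left(-40444\right)}{1814472} = \left(-22689124444\right) \frac{1}{1814472} = - \frac{5672281111}{453618}$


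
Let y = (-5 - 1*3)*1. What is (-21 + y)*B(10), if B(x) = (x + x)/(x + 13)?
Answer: -580/23 ≈ -25.217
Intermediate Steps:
B(x) = 2*x/(13 + x) (B(x) = (2*x)/(13 + x) = 2*x/(13 + x))
y = -8 (y = (-5 - 3)*1 = -8*1 = -8)
(-21 + y)*B(10) = (-21 - 8)*(2*10/(13 + 10)) = -58*10/23 = -29*20/23 = -580/23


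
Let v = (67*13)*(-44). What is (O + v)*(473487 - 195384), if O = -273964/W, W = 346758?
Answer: -615971611934378/57793 ≈ -1.0658e+10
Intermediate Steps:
v = -38324 (v = 871*(-44) = -38324)
O = -136982/173379 (O = -273964/346758 = -273964*1/346758 = -136982/173379 ≈ -0.79007)
(O + v)*(473487 - 195384) = (-136982/173379 - 38324)*(473487 - 195384) = -6644713778/173379*278103 = -615971611934378/57793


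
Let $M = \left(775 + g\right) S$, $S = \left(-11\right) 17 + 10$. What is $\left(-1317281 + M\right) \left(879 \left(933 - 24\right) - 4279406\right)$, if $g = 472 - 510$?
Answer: $5038672253350$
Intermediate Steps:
$S = -177$ ($S = -187 + 10 = -177$)
$g = -38$
$M = -130449$ ($M = \left(775 - 38\right) \left(-177\right) = 737 \left(-177\right) = -130449$)
$\left(-1317281 + M\right) \left(879 \left(933 - 24\right) - 4279406\right) = \left(-1317281 - 130449\right) \left(879 \left(933 - 24\right) - 4279406\right) = - 1447730 \left(879 \cdot 909 - 4279406\right) = - 1447730 \left(799011 - 4279406\right) = \left(-1447730\right) \left(-3480395\right) = 5038672253350$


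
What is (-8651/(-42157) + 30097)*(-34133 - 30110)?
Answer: -81512024634840/42157 ≈ -1.9335e+9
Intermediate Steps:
(-8651/(-42157) + 30097)*(-34133 - 30110) = (-8651*(-1/42157) + 30097)*(-64243) = (8651/42157 + 30097)*(-64243) = (1268807880/42157)*(-64243) = -81512024634840/42157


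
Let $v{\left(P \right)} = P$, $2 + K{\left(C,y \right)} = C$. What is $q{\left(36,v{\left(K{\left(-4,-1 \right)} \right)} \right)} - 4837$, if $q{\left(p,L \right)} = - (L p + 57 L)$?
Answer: $-4279$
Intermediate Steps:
$K{\left(C,y \right)} = -2 + C$
$q{\left(p,L \right)} = - 57 L - L p$ ($q{\left(p,L \right)} = - (57 L + L p) = - 57 L - L p$)
$q{\left(36,v{\left(K{\left(-4,-1 \right)} \right)} \right)} - 4837 = - \left(-2 - 4\right) \left(57 + 36\right) - 4837 = \left(-1\right) \left(-6\right) 93 - 4837 = 558 - 4837 = -4279$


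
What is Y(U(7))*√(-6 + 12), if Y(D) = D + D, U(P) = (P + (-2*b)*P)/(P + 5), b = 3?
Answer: -35*√6/6 ≈ -14.289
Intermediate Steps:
U(P) = -5*P/(5 + P) (U(P) = (P + (-2*3)*P)/(P + 5) = (P - 6*P)/(5 + P) = (-5*P)/(5 + P) = -5*P/(5 + P))
Y(D) = 2*D
Y(U(7))*√(-6 + 12) = (2*(-5*7/(5 + 7)))*√(-6 + 12) = (2*(-5*7/12))*√6 = (2*(-5*7*1/12))*√6 = (2*(-35/12))*√6 = -35*√6/6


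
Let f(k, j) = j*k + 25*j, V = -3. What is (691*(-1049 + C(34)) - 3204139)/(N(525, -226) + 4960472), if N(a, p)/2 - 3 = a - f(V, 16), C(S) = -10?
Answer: -983977/1240206 ≈ -0.79340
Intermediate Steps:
f(k, j) = 25*j + j*k
N(a, p) = -698 + 2*a (N(a, p) = 6 + 2*(a - 16*(25 - 3)) = 6 + 2*(a - 16*22) = 6 + 2*(a - 1*352) = 6 + 2*(a - 352) = 6 + 2*(-352 + a) = 6 + (-704 + 2*a) = -698 + 2*a)
(691*(-1049 + C(34)) - 3204139)/(N(525, -226) + 4960472) = (691*(-1049 - 10) - 3204139)/((-698 + 2*525) + 4960472) = (691*(-1059) - 3204139)/((-698 + 1050) + 4960472) = (-731769 - 3204139)/(352 + 4960472) = -3935908/4960824 = -3935908*1/4960824 = -983977/1240206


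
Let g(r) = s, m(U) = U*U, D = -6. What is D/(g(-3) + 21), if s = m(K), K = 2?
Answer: -6/25 ≈ -0.24000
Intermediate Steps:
m(U) = U²
s = 4 (s = 2² = 4)
g(r) = 4
D/(g(-3) + 21) = -6/(4 + 21) = -6/25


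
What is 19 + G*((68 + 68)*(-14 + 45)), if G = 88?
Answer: 371027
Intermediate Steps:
19 + G*((68 + 68)*(-14 + 45)) = 19 + 88*((68 + 68)*(-14 + 45)) = 19 + 88*(136*31) = 19 + 88*4216 = 19 + 371008 = 371027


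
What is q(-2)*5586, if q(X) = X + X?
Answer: -22344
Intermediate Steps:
q(X) = 2*X
q(-2)*5586 = (2*(-2))*5586 = -4*5586 = -22344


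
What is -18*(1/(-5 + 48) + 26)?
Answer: -20142/43 ≈ -468.42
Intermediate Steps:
-18*(1/(-5 + 48) + 26) = -18*(1/43 + 26) = -18*1119/43 = -20142/43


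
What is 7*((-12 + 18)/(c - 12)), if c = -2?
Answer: -3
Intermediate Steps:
7*((-12 + 18)/(c - 12)) = 7*((-12 + 18)/(-2 - 12)) = 7*(6/(-14)) = 7*(6*(-1/14)) = 7*(-3/7) = -3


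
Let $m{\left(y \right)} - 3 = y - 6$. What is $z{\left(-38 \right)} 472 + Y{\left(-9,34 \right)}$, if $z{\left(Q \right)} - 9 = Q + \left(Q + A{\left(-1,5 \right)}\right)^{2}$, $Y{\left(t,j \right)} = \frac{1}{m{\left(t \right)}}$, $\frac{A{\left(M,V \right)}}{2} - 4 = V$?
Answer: $\frac{2101343}{12} \approx 1.7511 \cdot 10^{5}$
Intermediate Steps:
$A{\left(M,V \right)} = 8 + 2 V$
$m{\left(y \right)} = -3 + y$ ($m{\left(y \right)} = 3 + \left(y - 6\right) = 3 + \left(-6 + y\right) = -3 + y$)
$Y{\left(t,j \right)} = \frac{1}{-3 + t}$
$z{\left(Q \right)} = 9 + Q + \left(18 + Q\right)^{2}$ ($z{\left(Q \right)} = 9 + \left(Q + \left(Q + \left(8 + 2 \cdot 5\right)\right)^{2}\right) = 9 + \left(Q + \left(Q + \left(8 + 10\right)\right)^{2}\right) = 9 + \left(Q + \left(Q + 18\right)^{2}\right) = 9 + \left(Q + \left(18 + Q\right)^{2}\right) = 9 + Q + \left(18 + Q\right)^{2}$)
$z{\left(-38 \right)} 472 + Y{\left(-9,34 \right)} = \left(9 - 38 + \left(18 - 38\right)^{2}\right) 472 + \frac{1}{-3 - 9} = \left(9 - 38 + \left(-20\right)^{2}\right) 472 + \frac{1}{-12} = \left(9 - 38 + 400\right) 472 - \frac{1}{12} = 371 \cdot 472 - \frac{1}{12} = 175112 - \frac{1}{12} = \frac{2101343}{12}$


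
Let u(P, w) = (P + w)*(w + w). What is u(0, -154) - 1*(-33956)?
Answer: 81388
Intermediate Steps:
u(P, w) = 2*w*(P + w) (u(P, w) = (P + w)*(2*w) = 2*w*(P + w))
u(0, -154) - 1*(-33956) = 2*(-154)*(0 - 154) - 1*(-33956) = 2*(-154)*(-154) + 33956 = 47432 + 33956 = 81388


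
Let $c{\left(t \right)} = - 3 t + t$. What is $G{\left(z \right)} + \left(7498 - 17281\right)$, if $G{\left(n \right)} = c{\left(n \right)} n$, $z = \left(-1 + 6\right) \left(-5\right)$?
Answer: $-11033$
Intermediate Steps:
$c{\left(t \right)} = - 2 t$
$z = -25$ ($z = 5 \left(-5\right) = -25$)
$G{\left(n \right)} = - 2 n^{2}$ ($G{\left(n \right)} = - 2 n n = - 2 n^{2}$)
$G{\left(z \right)} + \left(7498 - 17281\right) = - 2 \left(-25\right)^{2} + \left(7498 - 17281\right) = \left(-2\right) 625 + \left(7498 - 17281\right) = -1250 - 9783 = -11033$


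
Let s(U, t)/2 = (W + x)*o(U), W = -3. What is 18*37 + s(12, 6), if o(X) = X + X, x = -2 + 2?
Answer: 522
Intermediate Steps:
x = 0
o(X) = 2*X
s(U, t) = -12*U (s(U, t) = 2*((-3 + 0)*(2*U)) = 2*(-6*U) = -12*U)
18*37 + s(12, 6) = 18*37 - 12*12 = 666 - 144 = 522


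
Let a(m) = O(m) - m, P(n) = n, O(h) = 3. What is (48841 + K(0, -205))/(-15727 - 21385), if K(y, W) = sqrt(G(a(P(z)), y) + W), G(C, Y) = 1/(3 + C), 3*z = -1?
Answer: -48841/37112 - I*sqrt(18487)/352564 ≈ -1.316 - 0.00038565*I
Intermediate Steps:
z = -1/3 (z = (1/3)*(-1) = -1/3 ≈ -0.33333)
a(m) = 3 - m
K(y, W) = sqrt(3/19 + W) (K(y, W) = sqrt(1/(3 + (3 - 1*(-1/3))) + W) = sqrt(1/(3 + (3 + 1/3)) + W) = sqrt(1/(3 + 10/3) + W) = sqrt(1/(19/3) + W) = sqrt(3/19 + W))
(48841 + K(0, -205))/(-15727 - 21385) = (48841 + sqrt(57 + 361*(-205))/19)/(-15727 - 21385) = (48841 + sqrt(57 - 74005)/19)/(-37112) = (48841 + sqrt(-73948)/19)*(-1/37112) = (48841 + (2*I*sqrt(18487))/19)*(-1/37112) = (48841 + 2*I*sqrt(18487)/19)*(-1/37112) = -48841/37112 - I*sqrt(18487)/352564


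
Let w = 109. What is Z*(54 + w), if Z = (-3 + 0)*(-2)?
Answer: 978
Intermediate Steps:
Z = 6 (Z = -3*(-2) = 6)
Z*(54 + w) = 6*(54 + 109) = 6*163 = 978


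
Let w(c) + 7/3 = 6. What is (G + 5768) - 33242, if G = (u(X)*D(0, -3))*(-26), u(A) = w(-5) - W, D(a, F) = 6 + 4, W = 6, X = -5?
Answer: -80602/3 ≈ -26867.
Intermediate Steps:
w(c) = 11/3 (w(c) = -7/3 + 6 = 11/3)
D(a, F) = 10
u(A) = -7/3 (u(A) = 11/3 - 1*6 = 11/3 - 6 = -7/3)
G = 1820/3 (G = -7/3*10*(-26) = -70/3*(-26) = 1820/3 ≈ 606.67)
(G + 5768) - 33242 = (1820/3 + 5768) - 33242 = 19124/3 - 33242 = -80602/3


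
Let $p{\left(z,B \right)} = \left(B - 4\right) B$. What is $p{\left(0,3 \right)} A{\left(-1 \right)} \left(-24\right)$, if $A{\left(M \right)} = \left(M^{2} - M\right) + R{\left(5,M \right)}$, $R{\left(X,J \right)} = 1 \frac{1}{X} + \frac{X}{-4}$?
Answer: $\frac{342}{5} \approx 68.4$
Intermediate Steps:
$R{\left(X,J \right)} = \frac{1}{X} - \frac{X}{4}$ ($R{\left(X,J \right)} = \frac{1}{X} + X \left(- \frac{1}{4}\right) = \frac{1}{X} - \frac{X}{4}$)
$p{\left(z,B \right)} = B \left(-4 + B\right)$ ($p{\left(z,B \right)} = \left(-4 + B\right) B = B \left(-4 + B\right)$)
$A{\left(M \right)} = - \frac{21}{20} + M^{2} - M$ ($A{\left(M \right)} = \left(M^{2} - M\right) + \left(\frac{1}{5} - \frac{5}{4}\right) = \left(M^{2} - M\right) - \frac{21}{20} = - \frac{21}{20} + M^{2} - M$)
$p{\left(0,3 \right)} A{\left(-1 \right)} \left(-24\right) = 3 \left(-4 + 3\right) \left(- \frac{21}{20} + \left(-1\right)^{2} - -1\right) \left(-24\right) = 3 \left(-1\right) \left(- \frac{21}{20} + 1 + 1\right) \left(-24\right) = \left(-3\right) \frac{19}{20} \left(-24\right) = \left(- \frac{57}{20}\right) \left(-24\right) = \frac{342}{5}$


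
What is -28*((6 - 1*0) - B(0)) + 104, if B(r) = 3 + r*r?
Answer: 20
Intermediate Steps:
B(r) = 3 + r²
-28*((6 - 1*0) - B(0)) + 104 = -28*((6 - 1*0) - (3 + 0²)) + 104 = -28*((6 + 0) - (3 + 0)) + 104 = -28*(6 - 1*3) + 104 = -28*(6 - 3) + 104 = -28*3 + 104 = -84 + 104 = 20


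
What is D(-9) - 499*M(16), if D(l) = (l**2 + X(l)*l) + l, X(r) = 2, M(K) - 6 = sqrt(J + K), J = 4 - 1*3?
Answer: -2940 - 499*sqrt(17) ≈ -4997.4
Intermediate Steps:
J = 1 (J = 4 - 3 = 1)
M(K) = 6 + sqrt(1 + K)
D(l) = l**2 + 3*l (D(l) = (l**2 + 2*l) + l = l**2 + 3*l)
D(-9) - 499*M(16) = -9*(3 - 9) - 499*(6 + sqrt(1 + 16)) = -9*(-6) - 499*(6 + sqrt(17)) = 54 + (-2994 - 499*sqrt(17)) = -2940 - 499*sqrt(17)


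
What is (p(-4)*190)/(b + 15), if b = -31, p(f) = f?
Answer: 95/2 ≈ 47.500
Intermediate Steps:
(p(-4)*190)/(b + 15) = (-4*190)/(-31 + 15) = -760/(-16) = -760*(-1/16) = 95/2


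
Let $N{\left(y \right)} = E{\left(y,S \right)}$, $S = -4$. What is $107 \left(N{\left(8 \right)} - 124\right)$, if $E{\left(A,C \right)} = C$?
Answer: $-13696$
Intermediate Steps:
$N{\left(y \right)} = -4$
$107 \left(N{\left(8 \right)} - 124\right) = 107 \left(-4 - 124\right) = 107 \left(-128\right) = -13696$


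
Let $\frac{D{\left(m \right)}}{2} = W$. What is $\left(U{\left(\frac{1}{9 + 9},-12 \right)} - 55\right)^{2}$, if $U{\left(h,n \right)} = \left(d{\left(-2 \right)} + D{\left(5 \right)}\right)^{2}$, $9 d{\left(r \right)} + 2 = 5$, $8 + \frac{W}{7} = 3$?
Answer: $\frac{1865030596}{81} \approx 2.3025 \cdot 10^{7}$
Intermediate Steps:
$W = -35$ ($W = -56 + 7 \cdot 3 = -56 + 21 = -35$)
$D{\left(m \right)} = -70$ ($D{\left(m \right)} = 2 \left(-35\right) = -70$)
$d{\left(r \right)} = \frac{1}{3}$ ($d{\left(r \right)} = - \frac{2}{9} + \frac{1}{9} \cdot 5 = - \frac{2}{9} + \frac{5}{9} = \frac{1}{3}$)
$U{\left(h,n \right)} = \frac{43681}{9}$ ($U{\left(h,n \right)} = \left(\frac{1}{3} - 70\right)^{2} = \left(- \frac{209}{3}\right)^{2} = \frac{43681}{9}$)
$\left(U{\left(\frac{1}{9 + 9},-12 \right)} - 55\right)^{2} = \left(\frac{43681}{9} - 55\right)^{2} = \left(\frac{43186}{9}\right)^{2} = \frac{1865030596}{81}$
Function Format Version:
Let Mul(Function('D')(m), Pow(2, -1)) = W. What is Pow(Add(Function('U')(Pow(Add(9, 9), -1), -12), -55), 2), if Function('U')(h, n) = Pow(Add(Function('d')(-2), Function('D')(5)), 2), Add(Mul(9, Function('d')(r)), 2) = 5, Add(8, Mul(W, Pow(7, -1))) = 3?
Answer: Rational(1865030596, 81) ≈ 2.3025e+7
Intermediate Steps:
W = -35 (W = Add(-56, Mul(7, 3)) = Add(-56, 21) = -35)
Function('D')(m) = -70 (Function('D')(m) = Mul(2, -35) = -70)
Function('d')(r) = Rational(1, 3) (Function('d')(r) = Add(Rational(-2, 9), Mul(Rational(1, 9), 5)) = Add(Rational(-2, 9), Rational(5, 9)) = Rational(1, 3))
Function('U')(h, n) = Rational(43681, 9) (Function('U')(h, n) = Pow(Add(Rational(1, 3), -70), 2) = Pow(Rational(-209, 3), 2) = Rational(43681, 9))
Pow(Add(Function('U')(Pow(Add(9, 9), -1), -12), -55), 2) = Pow(Add(Rational(43681, 9), -55), 2) = Pow(Rational(43186, 9), 2) = Rational(1865030596, 81)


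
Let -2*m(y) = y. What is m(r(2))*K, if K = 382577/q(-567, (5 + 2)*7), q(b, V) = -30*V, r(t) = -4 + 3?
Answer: -382577/2940 ≈ -130.13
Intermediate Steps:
r(t) = -1
m(y) = -y/2
K = -382577/1470 (K = 382577/((-30*(5 + 2)*7)) = 382577/((-210*7)) = 382577/((-30*49)) = 382577/(-1470) = 382577*(-1/1470) = -382577/1470 ≈ -260.26)
m(r(2))*K = -½*(-1)*(-382577/1470) = (½)*(-382577/1470) = -382577/2940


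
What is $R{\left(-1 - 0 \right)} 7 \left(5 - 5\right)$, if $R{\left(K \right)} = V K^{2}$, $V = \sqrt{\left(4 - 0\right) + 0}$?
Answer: $0$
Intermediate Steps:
$V = 2$ ($V = \sqrt{\left(4 + 0\right) + 0} = \sqrt{4 + 0} = \sqrt{4} = 2$)
$R{\left(K \right)} = 2 K^{2}$
$R{\left(-1 - 0 \right)} 7 \left(5 - 5\right) = 2 \left(-1 - 0\right)^{2} \cdot 7 \left(5 - 5\right) = 2 \left(-1 + 0\right)^{2} \cdot 7 \left(5 - 5\right) = 2 \left(-1\right)^{2} \cdot 7 \cdot 0 = 2 \cdot 1 \cdot 7 \cdot 0 = 2 \cdot 7 \cdot 0 = 14 \cdot 0 = 0$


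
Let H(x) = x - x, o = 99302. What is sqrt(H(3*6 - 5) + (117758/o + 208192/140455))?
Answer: sqrt(2648137930250369165)/996247315 ≈ 1.6334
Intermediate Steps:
H(x) = 0
sqrt(H(3*6 - 5) + (117758/o + 208192/140455)) = sqrt(0 + (117758/99302 + 208192/140455)) = sqrt(0 + (117758*(1/99302) + 208192*(1/140455))) = sqrt(0 + (58879/49651 + 208192/140455)) = sqrt(0 + 2658112991/996247315) = sqrt(2658112991/996247315) = sqrt(2648137930250369165)/996247315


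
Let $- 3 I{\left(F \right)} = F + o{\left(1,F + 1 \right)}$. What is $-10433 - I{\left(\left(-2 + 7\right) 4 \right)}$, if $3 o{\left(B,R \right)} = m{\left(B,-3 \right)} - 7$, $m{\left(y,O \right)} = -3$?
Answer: $- \frac{93847}{9} \approx -10427.0$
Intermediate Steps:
$o{\left(B,R \right)} = - \frac{10}{3}$ ($o{\left(B,R \right)} = \frac{-3 - 7}{3} = \frac{1}{3} \left(-10\right) = - \frac{10}{3}$)
$I{\left(F \right)} = \frac{10}{9} - \frac{F}{3}$ ($I{\left(F \right)} = - \frac{F - \frac{10}{3}}{3} = - \frac{- \frac{10}{3} + F}{3} = \frac{10}{9} - \frac{F}{3}$)
$-10433 - I{\left(\left(-2 + 7\right) 4 \right)} = -10433 - \left(\frac{10}{9} - \frac{\left(-2 + 7\right) 4}{3}\right) = -10433 - \left(\frac{10}{9} - \frac{5 \cdot 4}{3}\right) = -10433 - \left(\frac{10}{9} - \frac{20}{3}\right) = -10433 - - \frac{50}{9} = -10433 + \frac{50}{9} = - \frac{93847}{9}$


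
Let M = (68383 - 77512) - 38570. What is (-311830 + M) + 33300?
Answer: -326229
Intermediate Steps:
M = -47699 (M = -9129 - 38570 = -47699)
(-311830 + M) + 33300 = (-311830 - 47699) + 33300 = -359529 + 33300 = -326229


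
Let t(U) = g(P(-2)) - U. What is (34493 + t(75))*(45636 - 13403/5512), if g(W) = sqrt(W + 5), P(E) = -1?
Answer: 166494986965/106 ≈ 1.5707e+9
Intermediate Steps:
g(W) = sqrt(5 + W)
t(U) = 2 - U (t(U) = sqrt(5 - 1) - U = sqrt(4) - U = 2 - U)
(34493 + t(75))*(45636 - 13403/5512) = (34493 + (2 - 1*75))*(45636 - 13403/5512) = (34493 + (2 - 75))*(45636 - 13403*1/5512) = (34493 - 73)*(45636 - 1031/424) = 34420*(19348633/424) = 166494986965/106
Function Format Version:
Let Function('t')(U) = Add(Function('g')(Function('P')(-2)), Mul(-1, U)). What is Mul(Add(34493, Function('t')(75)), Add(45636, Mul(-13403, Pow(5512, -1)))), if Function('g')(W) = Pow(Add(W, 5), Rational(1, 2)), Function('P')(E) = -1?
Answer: Rational(166494986965, 106) ≈ 1.5707e+9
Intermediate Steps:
Function('g')(W) = Pow(Add(5, W), Rational(1, 2))
Function('t')(U) = Add(2, Mul(-1, U)) (Function('t')(U) = Add(Pow(Add(5, -1), Rational(1, 2)), Mul(-1, U)) = Add(Pow(4, Rational(1, 2)), Mul(-1, U)) = Add(2, Mul(-1, U)))
Mul(Add(34493, Function('t')(75)), Add(45636, Mul(-13403, Pow(5512, -1)))) = Mul(Add(34493, Add(2, Mul(-1, 75))), Add(45636, Mul(-13403, Pow(5512, -1)))) = Mul(Add(34493, Add(2, -75)), Add(45636, Mul(-13403, Rational(1, 5512)))) = Mul(Add(34493, -73), Add(45636, Rational(-1031, 424))) = Mul(34420, Rational(19348633, 424)) = Rational(166494986965, 106)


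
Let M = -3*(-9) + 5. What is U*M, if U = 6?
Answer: 192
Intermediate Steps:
M = 32 (M = 27 + 5 = 32)
U*M = 6*32 = 192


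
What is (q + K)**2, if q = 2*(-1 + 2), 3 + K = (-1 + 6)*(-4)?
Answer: 441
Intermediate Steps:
K = -23 (K = -3 + (-1 + 6)*(-4) = -3 + 5*(-4) = -3 - 20 = -23)
q = 2 (q = 2*1 = 2)
(q + K)**2 = (2 - 23)**2 = (-21)**2 = 441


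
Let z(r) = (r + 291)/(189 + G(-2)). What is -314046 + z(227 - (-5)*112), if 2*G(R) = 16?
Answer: -61865984/197 ≈ -3.1404e+5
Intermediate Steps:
G(R) = 8 (G(R) = (½)*16 = 8)
z(r) = 291/197 + r/197 (z(r) = (r + 291)/(189 + 8) = (291 + r)/197 = (291 + r)*(1/197) = 291/197 + r/197)
-314046 + z(227 - (-5)*112) = -314046 + (291/197 + (227 - (-5)*112)/197) = -314046 + (291/197 + (227 - 1*(-560))/197) = -314046 + (291/197 + (227 + 560)/197) = -314046 + (291/197 + (1/197)*787) = -314046 + (291/197 + 787/197) = -314046 + 1078/197 = -61865984/197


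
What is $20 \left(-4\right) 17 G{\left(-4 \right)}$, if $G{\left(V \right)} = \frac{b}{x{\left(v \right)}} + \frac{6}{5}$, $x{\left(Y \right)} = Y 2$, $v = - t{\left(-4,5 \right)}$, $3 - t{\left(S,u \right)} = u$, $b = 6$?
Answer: $-3672$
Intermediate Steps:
$t{\left(S,u \right)} = 3 - u$
$v = 2$ ($v = - (3 - 5) = \left(-1\right) \left(-2\right) = 2$)
$x{\left(Y \right)} = 2 Y$
$G{\left(V \right)} = \frac{27}{10}$ ($G{\left(V \right)} = \frac{6}{2 \cdot 2} + \frac{6}{5} = \frac{6}{4} + 6 \cdot \frac{1}{5} = 6 \cdot \frac{1}{4} + \frac{6}{5} = \frac{3}{2} + \frac{6}{5} = \frac{27}{10}$)
$20 \left(-4\right) 17 G{\left(-4 \right)} = 20 \left(-4\right) 17 \cdot \frac{27}{10} = \left(-80\right) 17 \cdot \frac{27}{10} = \left(-1360\right) \frac{27}{10} = -3672$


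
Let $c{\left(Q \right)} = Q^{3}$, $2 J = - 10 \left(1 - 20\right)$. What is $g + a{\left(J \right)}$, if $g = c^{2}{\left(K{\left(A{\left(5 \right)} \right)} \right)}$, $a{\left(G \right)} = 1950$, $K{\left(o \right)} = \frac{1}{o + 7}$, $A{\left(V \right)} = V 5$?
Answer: $\frac{2093796556801}{1073741824} \approx 1950.0$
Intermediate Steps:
$A{\left(V \right)} = 5 V$
$K{\left(o \right)} = \frac{1}{7 + o}$
$J = 95$ ($J = \frac{\left(-10\right) \left(1 - 20\right)}{2} = \frac{\left(-10\right) \left(-19\right)}{2} = \frac{1}{2} \cdot 190 = 95$)
$g = \frac{1}{1073741824}$ ($g = \left(\left(\frac{1}{7 + 5 \cdot 5}\right)^{3}\right)^{2} = \left(\left(\frac{1}{7 + 25}\right)^{3}\right)^{2} = \left(\left(\frac{1}{32}\right)^{3}\right)^{2} = \left(\frac{1}{32768}\right)^{2} = \frac{1}{1073741824} \approx 9.3132 \cdot 10^{-10}$)
$g + a{\left(J \right)} = \frac{1}{1073741824} + 1950 = \frac{2093796556801}{1073741824}$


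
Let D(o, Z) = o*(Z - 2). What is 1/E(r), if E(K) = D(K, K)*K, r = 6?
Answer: 1/144 ≈ 0.0069444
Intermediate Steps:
D(o, Z) = o*(-2 + Z)
E(K) = K**2*(-2 + K) (E(K) = (K*(-2 + K))*K = K**2*(-2 + K))
1/E(r) = 1/(6**2*(-2 + 6)) = 1/(36*4) = 1/144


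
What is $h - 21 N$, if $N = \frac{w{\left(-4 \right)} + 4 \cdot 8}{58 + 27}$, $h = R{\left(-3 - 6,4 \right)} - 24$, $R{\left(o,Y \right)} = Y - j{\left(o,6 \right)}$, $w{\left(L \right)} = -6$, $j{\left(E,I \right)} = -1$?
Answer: $- \frac{2161}{85} \approx -25.424$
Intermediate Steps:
$R{\left(o,Y \right)} = 1 + Y$ ($R{\left(o,Y \right)} = Y - -1 = Y + 1 = 1 + Y$)
$h = -19$ ($h = \left(1 + 4\right) - 24 = 5 - 24 = -19$)
$N = \frac{26}{85}$ ($N = \frac{-6 + 4 \cdot 8}{58 + 27} = \frac{-6 + 32}{85} = 26 \cdot \frac{1}{85} = \frac{26}{85} \approx 0.30588$)
$h - 21 N = -19 - \frac{546}{85} = - \frac{2161}{85}$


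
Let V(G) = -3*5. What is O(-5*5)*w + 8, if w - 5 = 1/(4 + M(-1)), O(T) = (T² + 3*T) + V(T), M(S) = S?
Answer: 8584/3 ≈ 2861.3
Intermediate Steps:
V(G) = -15
O(T) = -15 + T² + 3*T (O(T) = (T² + 3*T) - 15 = -15 + T² + 3*T)
w = 16/3 (w = 5 + 1/(4 - 1) = 5 + 1/3 = 5 + ⅓ = 16/3 ≈ 5.3333)
O(-5*5)*w + 8 = (-15 + (-5*5)² + 3*(-5*5))*(16/3) + 8 = (-15 + (-25)² + 3*(-25))*(16/3) + 8 = (-15 + 625 - 75)*(16/3) + 8 = 535*(16/3) + 8 = 8560/3 + 8 = 8584/3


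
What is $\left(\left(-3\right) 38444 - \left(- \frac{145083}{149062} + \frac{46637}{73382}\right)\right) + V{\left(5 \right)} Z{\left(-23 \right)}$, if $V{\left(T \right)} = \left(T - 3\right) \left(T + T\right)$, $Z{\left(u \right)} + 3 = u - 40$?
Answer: $- \frac{318997609399439}{2734616921} \approx -1.1665 \cdot 10^{5}$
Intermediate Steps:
$Z{\left(u \right)} = -43 + u$ ($Z{\left(u \right)} = -3 + \left(u - 40\right) = -3 + \left(-40 + u\right) = -43 + u$)
$V{\left(T \right)} = 2 T \left(-3 + T\right)$ ($V{\left(T \right)} = \left(-3 + T\right) 2 T = 2 T \left(-3 + T\right)$)
$\left(\left(-3\right) 38444 - \left(- \frac{145083}{149062} + \frac{46637}{73382}\right)\right) + V{\left(5 \right)} Z{\left(-23 \right)} = \left(\left(-3\right) 38444 - \left(- \frac{145083}{149062} + \frac{46637}{73382}\right)\right) + 2 \cdot 5 \left(-3 + 5\right) \left(-43 - 23\right) = \left(-115332 - - \frac{923669053}{2734616921}\right) + 2 \cdot 5 \cdot 2 \left(-66\right) = \left(-115332 + \left(- \frac{46637}{73382} + \frac{145083}{149062}\right)\right) + 20 \left(-66\right) = \left(-115332 + \frac{923669053}{2734616921}\right) - 1320 = - \frac{315387915063719}{2734616921} - 1320 = - \frac{318997609399439}{2734616921}$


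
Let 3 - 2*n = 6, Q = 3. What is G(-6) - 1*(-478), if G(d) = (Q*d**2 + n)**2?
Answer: 47281/4 ≈ 11820.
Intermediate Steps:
n = -3/2 (n = 3/2 - 1/2*6 = 3/2 - 3 = -3/2 ≈ -1.5000)
G(d) = (-3/2 + 3*d**2)**2 (G(d) = (3*d**2 - 3/2)**2 = (-3/2 + 3*d**2)**2)
G(-6) - 1*(-478) = 9*(-1 + 2*(-6)**2)**2/4 - 1*(-478) = 9*(-1 + 2*36)**2/4 + 478 = 9*(-1 + 72)**2/4 + 478 = (9/4)*71**2 + 478 = (9/4)*5041 + 478 = 45369/4 + 478 = 47281/4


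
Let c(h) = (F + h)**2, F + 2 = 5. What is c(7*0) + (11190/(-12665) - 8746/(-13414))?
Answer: 148966022/16988831 ≈ 8.7685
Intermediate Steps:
F = 3 (F = -2 + 5 = 3)
c(h) = (3 + h)**2
c(7*0) + (11190/(-12665) - 8746/(-13414)) = (3 + 7*0)**2 + (11190/(-12665) - 8746/(-13414)) = (3 + 0)**2 + (11190*(-1/12665) - 8746*(-1/13414)) = 3**2 + (-2238/2533 + 4373/6707) = 9 - 3933457/16988831 = 148966022/16988831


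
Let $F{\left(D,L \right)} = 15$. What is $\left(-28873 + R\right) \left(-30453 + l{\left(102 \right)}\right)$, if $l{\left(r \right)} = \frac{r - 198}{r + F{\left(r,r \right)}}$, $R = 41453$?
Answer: $- \frac{14941253420}{39} \approx -3.8311 \cdot 10^{8}$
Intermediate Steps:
$l{\left(r \right)} = \frac{-198 + r}{15 + r}$ ($l{\left(r \right)} = \frac{r - 198}{r + 15} = \frac{-198 + r}{15 + r}$)
$\left(-28873 + R\right) \left(-30453 + l{\left(102 \right)}\right) = \left(-28873 + 41453\right) \left(-30453 + \frac{-198 + 102}{15 + 102}\right) = 12580 \left(-30453 + \frac{1}{117} \left(-96\right)\right) = 12580 \left(-30453 - \frac{32}{39}\right) = 12580 \left(- \frac{1187699}{39}\right) = - \frac{14941253420}{39}$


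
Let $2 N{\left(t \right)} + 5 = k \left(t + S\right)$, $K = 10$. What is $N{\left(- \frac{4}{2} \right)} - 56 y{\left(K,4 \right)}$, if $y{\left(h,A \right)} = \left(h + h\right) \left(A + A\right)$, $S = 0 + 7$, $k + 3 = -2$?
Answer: $-8975$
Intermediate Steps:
$k = -5$ ($k = -3 - 2 = -5$)
$S = 7$
$y{\left(h,A \right)} = 4 A h$ ($y{\left(h,A \right)} = 2 h 2 A = 4 A h$)
$N{\left(t \right)} = -20 - \frac{5 t}{2}$ ($N{\left(t \right)} = - \frac{5}{2} + \frac{\left(-5\right) \left(t + 7\right)}{2} = - \frac{5}{2} + \frac{\left(-5\right) \left(7 + t\right)}{2} = - \frac{5}{2} + \frac{-35 - 5 t}{2} = - \frac{5}{2} - \left(\frac{35}{2} + \frac{5 t}{2}\right) = -20 - \frac{5 t}{2}$)
$N{\left(- \frac{4}{2} \right)} - 56 y{\left(K,4 \right)} = \left(-20 - \frac{5 \left(- \frac{4}{2}\right)}{2}\right) - 56 \cdot 4 \cdot 4 \cdot 10 = \left(-20 - \frac{5 \left(\left(-4\right) \frac{1}{2}\right)}{2}\right) - 8960 = \left(-20 - -5\right) - 8960 = \left(-20 + 5\right) - 8960 = -15 - 8960 = -8975$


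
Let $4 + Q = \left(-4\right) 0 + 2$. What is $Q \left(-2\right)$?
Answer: $4$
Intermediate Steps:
$Q = -2$ ($Q = -4 + \left(\left(-4\right) 0 + 2\right) = -4 + \left(0 + 2\right) = -4 + 2 = -2$)
$Q \left(-2\right) = \left(-2\right) \left(-2\right) = 4$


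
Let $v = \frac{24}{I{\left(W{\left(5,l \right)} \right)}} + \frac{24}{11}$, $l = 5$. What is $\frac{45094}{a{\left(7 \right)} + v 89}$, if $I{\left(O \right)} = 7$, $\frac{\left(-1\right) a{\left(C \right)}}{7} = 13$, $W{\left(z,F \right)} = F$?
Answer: $\frac{3472238}{31441} \approx 110.44$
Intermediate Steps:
$a{\left(C \right)} = -91$ ($a{\left(C \right)} = \left(-7\right) 13 = -91$)
$v = \frac{432}{77}$ ($v = \frac{24}{7} + \frac{24}{11} = \frac{432}{77} \approx 5.6104$)
$\frac{45094}{a{\left(7 \right)} + v 89} = \frac{45094}{-91 + \frac{432}{77} \cdot 89} = \frac{45094}{-91 + \frac{38448}{77}} = \frac{45094}{\frac{31441}{77}} = 45094 \cdot \frac{77}{31441} = \frac{3472238}{31441}$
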